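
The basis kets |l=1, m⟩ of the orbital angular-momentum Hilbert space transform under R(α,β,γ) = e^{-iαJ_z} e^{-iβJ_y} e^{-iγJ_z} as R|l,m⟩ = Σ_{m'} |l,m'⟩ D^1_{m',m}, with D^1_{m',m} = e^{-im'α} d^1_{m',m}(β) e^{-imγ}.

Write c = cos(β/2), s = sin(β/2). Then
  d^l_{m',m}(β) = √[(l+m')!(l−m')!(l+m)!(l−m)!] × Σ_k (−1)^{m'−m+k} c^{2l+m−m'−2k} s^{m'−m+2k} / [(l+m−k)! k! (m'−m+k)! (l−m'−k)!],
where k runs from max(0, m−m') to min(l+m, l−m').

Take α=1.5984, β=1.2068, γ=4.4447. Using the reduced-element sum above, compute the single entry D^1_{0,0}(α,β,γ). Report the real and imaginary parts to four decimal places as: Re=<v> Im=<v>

Re=0.3560 Im=0.0000

D^1_{0,0}(1.5984,1.2068,4.4447) = e^{-i·0·1.5984}·d^1_{0,0}(1.2068)·e^{-i·0·4.4447}. Compute d first:
c=cos(1.2068/2)=0.823411, s=sin(1.2068/2)=0.567445; N=√[1·1·1·1]=1.000000
k∈{0,1} keeps every argument non-negative
  k=0: (−1)^0·1.0000/(1)·0.8234^2·0.5674^0 = +0.678006
  k=1: (−1)^1·1.0000/(1)·0.8234^0·0.5674^2 = -0.321994
d^1_{0,0}(1.2068) = +0.678006 -0.321994 = +0.356012
D = (+1.000000+0.000000i)·(+0.356012)·(+1.000000+0.000000i) = +0.356012+0.000000i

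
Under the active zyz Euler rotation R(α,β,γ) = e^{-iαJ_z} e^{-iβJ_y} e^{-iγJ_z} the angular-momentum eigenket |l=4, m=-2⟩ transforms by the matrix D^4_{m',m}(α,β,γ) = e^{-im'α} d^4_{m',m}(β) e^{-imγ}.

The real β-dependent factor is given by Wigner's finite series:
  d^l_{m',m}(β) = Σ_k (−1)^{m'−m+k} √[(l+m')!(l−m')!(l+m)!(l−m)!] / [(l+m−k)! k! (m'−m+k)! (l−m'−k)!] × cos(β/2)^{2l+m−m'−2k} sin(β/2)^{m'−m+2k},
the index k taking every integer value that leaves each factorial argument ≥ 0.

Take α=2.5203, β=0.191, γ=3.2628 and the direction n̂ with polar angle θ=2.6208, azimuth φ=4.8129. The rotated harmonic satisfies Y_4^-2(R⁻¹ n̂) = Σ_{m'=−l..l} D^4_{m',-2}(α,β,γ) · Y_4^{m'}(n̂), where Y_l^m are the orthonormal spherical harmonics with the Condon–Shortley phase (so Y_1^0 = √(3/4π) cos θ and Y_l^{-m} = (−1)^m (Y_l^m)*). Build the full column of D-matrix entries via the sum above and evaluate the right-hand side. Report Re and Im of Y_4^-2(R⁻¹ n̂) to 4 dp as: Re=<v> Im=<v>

Re=-0.2263 Im=0.1414

Need the full column D^4_{m',-2} for m'=−4..4 at α=2.5203, β=0.191, γ=3.2628.
cos(β/2)=0.995443, sin(β/2)=0.095355
d^4_{-4,-2}: single k=2 term ⇒ +0.046813;  D = -0.029142-0.036636i
d^4_{-3,-2}: k∈[1..2] ⇒ +0.345560 -0.009513 = +0.336047;  D = +0.017019+0.335616i
d^4_{-2,-2}: k∈[0..2] ⇒ +0.964123 -0.106161 +0.001218 = +0.859179;  D = +0.464093-0.723053i
d^4_{-1,-2}: k∈[0..2] ⇒ -0.391828 +0.017977 -0.000110 = -0.373961;  D = +0.347439-0.138320i
d^4_{0,-2}: k∈[0..2] ⇒ +0.083928 -0.002054 +0.000007 = +0.081881;  D = +0.079487+0.019655i
d^4_{1,-2}: k∈[0..2] ⇒ -0.011985 +0.000165 -0.000000 = -0.011820;  D = +0.007679+0.008986i
d^4_{2,-2}: k∈[0..2] ⇒ +0.001218 -0.000009 +0.000000 = +0.001209;  D = +0.000104+0.001204i
d^4_{3,-2}: k∈[0..1] ⇒ -0.000087 +0.000000 = -0.000087;  D = -0.000044+0.000075i
d^4_{4,-2}: single k=0 term ⇒ +0.000004;  D = -0.000004+0.000002i
Y_4^{m'}(θ=2.6208,φ=4.8129) and Σ D·Y over m':
  (-0.0291-0.0366i)·(+0.0250-0.0106i)  (+0.0170+0.3356i)·(+0.0397+0.1277i)  (+0.4641-0.7231i)·(-0.3463+0.0706i)  (+0.3474-0.1383i)·(-0.0464-0.4605i)  (+0.0795+0.0197i)·(+0.0256+0.0000i)  (+0.0077+0.0090i)·(+0.0464-0.4605i)  (+0.0001+0.0012i)·(-0.3463-0.0706i)  (-0.0000+0.0001i)·(-0.0397+0.1277i)  (-0.0000+0.0000i)·(+0.0250+0.0106i)
Y_4^-2(R⁻¹ n̂) = -0.226252+0.141383i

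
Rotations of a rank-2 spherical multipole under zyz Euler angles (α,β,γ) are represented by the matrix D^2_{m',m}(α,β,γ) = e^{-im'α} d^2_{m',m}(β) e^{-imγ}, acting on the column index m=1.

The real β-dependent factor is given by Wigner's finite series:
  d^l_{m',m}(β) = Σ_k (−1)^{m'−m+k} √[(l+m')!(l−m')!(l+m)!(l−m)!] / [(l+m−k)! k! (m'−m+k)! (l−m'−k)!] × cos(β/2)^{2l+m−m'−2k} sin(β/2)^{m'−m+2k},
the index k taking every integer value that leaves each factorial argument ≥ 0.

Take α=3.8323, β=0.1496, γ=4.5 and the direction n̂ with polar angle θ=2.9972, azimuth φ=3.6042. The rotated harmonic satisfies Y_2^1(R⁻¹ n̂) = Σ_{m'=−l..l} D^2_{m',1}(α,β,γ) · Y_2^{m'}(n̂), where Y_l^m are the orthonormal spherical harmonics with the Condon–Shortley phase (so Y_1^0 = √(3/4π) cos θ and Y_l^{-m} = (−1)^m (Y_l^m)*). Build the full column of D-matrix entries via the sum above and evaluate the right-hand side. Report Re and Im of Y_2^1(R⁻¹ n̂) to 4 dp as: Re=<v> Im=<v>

Re=-0.0211 Im=0.2120

Need the full column D^2_{m',1} for m'=−2..2 at α=3.8323, β=0.1496, γ=4.5.
cos(β/2)=0.997204, sin(β/2)=0.074730
d^2_{-2,1}: single k=3 term ⇒ +0.000832;  D = -0.000832-0.000019i
d^2_{-1,1}: k∈[2..3] ⇒ +0.016660 -0.000031 = +0.016629;  D = +0.013058-0.010296i
d^2_{0,1}: k∈[1..2] ⇒ +0.181520 -0.001019 = +0.180500;  D = -0.038049+0.176445i
d^2_{1,1}: k∈[0..1] ⇒ +0.988862 -0.016660 = +0.972202;  D = -0.447492-0.863092i
d^2_{2,1}: single k=0 term ⇒ -0.148210;  D = -0.136408-0.057957i
Y_2^{m'}(θ=2.9972,φ=3.6042) and Σ D·Y over m':
  (-0.0008-0.0000i)·(+0.0048-0.0064i)  (+0.0131-0.0103i)·(+0.0984-0.0491i)  (-0.0380+0.1764i)·(+0.6112+0.0000i)  (-0.4475-0.8631i)·(-0.0984-0.0491i)  (-0.1364-0.0580i)·(+0.0048+0.0064i)
Y_2^1(R⁻¹ n̂) = -0.021085+0.211977i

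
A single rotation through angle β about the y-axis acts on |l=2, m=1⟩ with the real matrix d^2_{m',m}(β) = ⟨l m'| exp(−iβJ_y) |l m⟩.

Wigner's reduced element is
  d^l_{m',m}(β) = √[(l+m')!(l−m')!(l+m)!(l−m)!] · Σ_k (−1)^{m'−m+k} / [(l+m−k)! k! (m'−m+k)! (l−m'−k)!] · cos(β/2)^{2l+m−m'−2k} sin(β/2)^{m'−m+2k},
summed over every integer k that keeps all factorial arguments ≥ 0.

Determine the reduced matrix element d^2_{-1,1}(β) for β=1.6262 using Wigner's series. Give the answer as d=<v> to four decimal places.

d=0.4692

d^2_{-1,1}(β=1.6262) via Wigner's sum:
With c≡cos(β/2)=0.687250 and s≡sin(β/2)=0.726421, N=[1·6·6·1]^{1/2}=6.000000
Admissible k: 2..3 (factorial args all ≥0)
  k=2: (−1)^0·6.0000/(2)·0.6872^2·0.7264^2 = +0.747700
  k=3: (−1)^1·6.0000/(6)·0.6872^0·0.7264^4 = -0.278454
d^2_{-1,1}(1.6262) = +0.747700 -0.278454 = +0.469246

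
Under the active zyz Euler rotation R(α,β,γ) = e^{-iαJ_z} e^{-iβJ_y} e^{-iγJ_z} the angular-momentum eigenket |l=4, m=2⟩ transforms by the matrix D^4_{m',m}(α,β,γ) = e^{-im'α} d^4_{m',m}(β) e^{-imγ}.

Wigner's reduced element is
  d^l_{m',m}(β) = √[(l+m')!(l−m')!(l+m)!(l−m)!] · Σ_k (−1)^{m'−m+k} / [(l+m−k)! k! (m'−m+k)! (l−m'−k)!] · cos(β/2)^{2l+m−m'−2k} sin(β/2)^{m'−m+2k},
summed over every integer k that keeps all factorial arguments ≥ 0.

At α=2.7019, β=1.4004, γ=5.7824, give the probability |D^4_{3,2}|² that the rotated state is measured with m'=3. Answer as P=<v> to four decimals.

P=0.1736

D^4_{3,2}(2.7019,1.4004,5.7824) = e^{-i·3·2.7019}·d^4_{3,2}(1.4004)·e^{-i·2·5.7824}. Compute d first:
With c≡cos(β/2)=0.764713 and s≡sin(β/2)=0.644371, N=[5040·1·720·2]^{1/2}=2693.993318
k: max(0,(2)−(3))=0 … min(4+(2),4−(3))=1
  k=0: (−1)^1·2693.9933/(720)·0.7647^7·0.6444^1 = -0.368715
  k=1: (−1)^2·2693.9933/(240)·0.7647^5·0.6444^3 = +0.785391
d^4_{3,2}(1.4004) = -0.368715 +0.785391 = +0.416676
|D^4_{3,2}|² = |d^4_{3,2}(β)|² = (+0.416676)² = 0.173619 (the z-rotation phases have unit modulus)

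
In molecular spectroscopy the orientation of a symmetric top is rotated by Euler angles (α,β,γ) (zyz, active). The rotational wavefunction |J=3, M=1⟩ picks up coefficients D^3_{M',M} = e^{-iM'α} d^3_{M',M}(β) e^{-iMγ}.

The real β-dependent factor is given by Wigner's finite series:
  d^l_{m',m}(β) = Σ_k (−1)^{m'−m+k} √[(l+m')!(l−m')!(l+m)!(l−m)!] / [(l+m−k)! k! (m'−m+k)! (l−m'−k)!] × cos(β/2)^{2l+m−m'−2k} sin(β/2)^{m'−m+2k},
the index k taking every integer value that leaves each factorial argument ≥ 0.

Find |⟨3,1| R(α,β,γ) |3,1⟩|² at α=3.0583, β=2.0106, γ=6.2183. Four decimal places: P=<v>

P=0.1840

D^3_{1,1}(3.0583,2.0106,6.2183) = e^{-i·1·3.0583}·d^3_{1,1}(2.0106)·e^{-i·1·6.2183}. Compute d first:
c=cos(2.0106/2)=0.535835, s=sin(2.0106/2)=0.844323; N=√[24·2·24·2]=48.000000
k∈{0,1,2} keeps every argument non-negative
  k=0: (−1)^0·48.0000/(48)·0.5358^6·0.8443^0 = +0.023669
  k=1: (−1)^1·48.0000/(6)·0.5358^4·0.8443^2 = -0.470144
  k=2: (−1)^2·48.0000/(8)·0.5358^2·0.8443^4 = +0.875482
d^3_{1,1}(2.0106) = +0.023669 -0.470144 +0.875482 = +0.429007
|D^3_{1,1}|² = |d^3_{1,1}(β)|² = (+0.429007)² = 0.184047 (the z-rotation phases have unit modulus)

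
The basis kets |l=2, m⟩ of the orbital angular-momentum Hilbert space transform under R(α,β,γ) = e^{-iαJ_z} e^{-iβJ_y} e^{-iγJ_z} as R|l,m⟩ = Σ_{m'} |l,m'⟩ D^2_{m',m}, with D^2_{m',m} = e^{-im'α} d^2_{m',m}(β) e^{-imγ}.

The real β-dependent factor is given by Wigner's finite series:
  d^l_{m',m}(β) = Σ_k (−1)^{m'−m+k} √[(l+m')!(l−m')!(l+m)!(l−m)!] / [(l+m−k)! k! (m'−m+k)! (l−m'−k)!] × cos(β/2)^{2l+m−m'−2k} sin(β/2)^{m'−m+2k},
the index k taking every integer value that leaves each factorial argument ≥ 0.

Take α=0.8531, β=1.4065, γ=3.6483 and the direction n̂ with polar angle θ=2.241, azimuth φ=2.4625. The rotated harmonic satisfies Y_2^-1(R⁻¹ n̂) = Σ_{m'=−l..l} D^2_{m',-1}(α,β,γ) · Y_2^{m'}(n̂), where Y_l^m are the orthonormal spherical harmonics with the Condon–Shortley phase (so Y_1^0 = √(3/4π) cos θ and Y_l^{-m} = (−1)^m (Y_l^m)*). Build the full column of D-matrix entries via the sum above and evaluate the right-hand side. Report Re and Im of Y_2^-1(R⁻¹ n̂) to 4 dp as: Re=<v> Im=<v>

Need the full column D^2_{m',-1} for m'=−2..2 at α=0.8531, β=1.4065, γ=3.6483.
cos(β/2)=0.762744, sin(β/2)=0.646700
d^2_{-2,-1}: single k=1 term ⇒ +0.573945;  D = +0.343728-0.459634i
d^2_{-1,-1}: k∈[0..1] ⇒ +0.338467 -0.729937 = -0.391470;  D = +0.081984+0.382789i
d^2_{0,-1}: k∈[0..1] ⇒ -0.702936 +0.505316 = -0.197620;  D = +0.172788+0.095905i
d^2_{1,-1}: k∈[0..1] ⇒ +0.729937 -0.174909 = +0.555028;  D = -0.522061+0.188436i
d^2_{2,-1}: single k=0 term ⇒ -0.412589;  D = +0.149700-0.384473i
Y_2^{m'}(θ=2.241,φ=2.4625) and Σ D·Y over m':
  (+0.3437-0.4596i)·(+0.0501+0.2319i)  (+0.0820+0.3828i)·(+0.2926+0.2362i)  (+0.1728+0.0959i)·(+0.0497+0.0000i)  (-0.5221+0.1884i)·(-0.2926+0.2362i)  (+0.1497-0.3845i)·(+0.0501-0.2319i)
Y_2^-1(R⁻¹ n̂) = +0.092552-0.039572i

Re=0.0926 Im=-0.0396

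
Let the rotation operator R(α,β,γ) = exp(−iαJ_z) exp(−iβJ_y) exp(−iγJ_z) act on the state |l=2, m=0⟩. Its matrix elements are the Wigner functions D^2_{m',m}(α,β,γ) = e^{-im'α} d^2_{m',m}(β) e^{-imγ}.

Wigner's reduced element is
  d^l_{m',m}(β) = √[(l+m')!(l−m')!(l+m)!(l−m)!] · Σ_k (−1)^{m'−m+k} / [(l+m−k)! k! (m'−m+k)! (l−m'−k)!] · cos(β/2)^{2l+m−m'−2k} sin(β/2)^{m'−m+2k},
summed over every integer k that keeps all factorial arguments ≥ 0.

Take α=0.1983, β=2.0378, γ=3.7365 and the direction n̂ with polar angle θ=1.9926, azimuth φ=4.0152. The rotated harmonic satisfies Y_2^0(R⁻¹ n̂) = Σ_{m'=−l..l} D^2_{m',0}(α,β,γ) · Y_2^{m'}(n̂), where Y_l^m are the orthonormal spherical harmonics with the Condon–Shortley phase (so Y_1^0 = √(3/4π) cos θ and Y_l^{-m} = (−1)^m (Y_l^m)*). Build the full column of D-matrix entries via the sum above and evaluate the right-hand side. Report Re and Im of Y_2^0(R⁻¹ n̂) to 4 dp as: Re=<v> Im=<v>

Need the full column D^2_{m',0} for m'=−2..2 at α=0.1983, β=2.0378, γ=3.7365.
cos(β/2)=0.524303, sin(β/2)=0.851532
d^2_{-2,0}: single k=2 term ⇒ +0.488250;  D = +0.450352+0.188603i
d^2_{-1,0}: k∈[1..2] ⇒ +0.300624 -0.792977 = -0.492353;  D = -0.482704-0.096995i
d^2_{0,0}: k∈[0..2] ⇒ +0.075566 -0.797308 +0.525779 = -0.195963;  D = -0.195963+0.000000i
d^2_{1,0}: k∈[0..1] ⇒ -0.300624 +0.792977 = +0.492353;  D = +0.482704-0.096995i
d^2_{2,0}: single k=0 term ⇒ +0.488250;  D = +0.450352-0.188603i
Y_2^{m'}(θ=1.9926,φ=4.0152) and Σ D·Y over m':
  (+0.4504+0.1886i)·(-0.0564-0.3165i)  (-0.4827-0.0970i)·(+0.1853-0.2212i)  (-0.1960+0.0000i)·(-0.1568+0.0000i)  (+0.4827-0.0970i)·(-0.1853-0.2212i)  (+0.4504-0.1886i)·(-0.0564+0.3165i)
Y_2^0(R⁻¹ n̂) = -0.122484+0.000000i

Re=-0.1225 Im=0.0000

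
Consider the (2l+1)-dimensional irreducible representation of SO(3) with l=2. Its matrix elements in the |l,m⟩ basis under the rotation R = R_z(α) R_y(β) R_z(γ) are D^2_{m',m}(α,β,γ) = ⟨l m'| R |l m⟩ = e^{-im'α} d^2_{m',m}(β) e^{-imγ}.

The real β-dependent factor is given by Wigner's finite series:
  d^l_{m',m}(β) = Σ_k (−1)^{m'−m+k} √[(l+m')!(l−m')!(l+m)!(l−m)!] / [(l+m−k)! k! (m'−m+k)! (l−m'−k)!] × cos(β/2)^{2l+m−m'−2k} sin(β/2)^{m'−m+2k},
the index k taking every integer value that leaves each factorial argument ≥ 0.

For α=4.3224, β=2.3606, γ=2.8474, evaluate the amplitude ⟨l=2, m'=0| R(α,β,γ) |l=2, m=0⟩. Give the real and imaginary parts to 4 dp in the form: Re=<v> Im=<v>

Re=0.2566 Im=0.0000

First d^2_{0,0}(β=2.3606), then the phase factors e^{-i(0)α} and e^{-i(0)γ}:
With c≡cos(β/2)=0.380647 and s≡sin(β/2)=0.924720, N=[2·2·2·2]^{1/2}=4.000000
k: max(0,(0)−(0))=0 … min(2+(0),2−(0))=2
  k=0: (−1)^0·4.0000/(4)·0.3806^4·0.9247^0 = +0.020994
  k=1: (−1)^1·4.0000/(1)·0.3806^2·0.9247^2 = -0.495595
  k=2: (−1)^2·4.0000/(4)·0.3806^0·0.9247^4 = +0.731209
d^2_{0,0}(2.3606) = +0.020994 -0.495595 +0.731209 = +0.256608
Attach z-rotation phases: D = e^{-i(0)(4.3224)}·(+0.256608)·e^{-i(0)(2.8474)} = +0.256608+0.000000i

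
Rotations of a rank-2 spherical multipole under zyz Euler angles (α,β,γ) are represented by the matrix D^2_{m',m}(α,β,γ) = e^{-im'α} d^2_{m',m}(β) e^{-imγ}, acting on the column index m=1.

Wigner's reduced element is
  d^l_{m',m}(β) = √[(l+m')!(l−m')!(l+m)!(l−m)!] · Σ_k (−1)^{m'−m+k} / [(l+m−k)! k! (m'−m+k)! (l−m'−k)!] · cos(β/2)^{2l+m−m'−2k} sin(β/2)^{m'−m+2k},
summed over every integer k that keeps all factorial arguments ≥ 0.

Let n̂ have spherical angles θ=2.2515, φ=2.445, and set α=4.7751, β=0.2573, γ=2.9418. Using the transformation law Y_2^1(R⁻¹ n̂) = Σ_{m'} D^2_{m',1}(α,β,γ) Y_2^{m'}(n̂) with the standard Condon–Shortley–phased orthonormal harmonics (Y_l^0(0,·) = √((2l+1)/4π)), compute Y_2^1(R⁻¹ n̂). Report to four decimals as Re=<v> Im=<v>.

Re=0.1371 Im=0.3587

Need the full column D^2_{m',1} for m'=−2..2 at α=4.7751, β=0.2573, γ=2.9418.
cos(β/2)=0.991736, sin(β/2)=0.128295
d^2_{-2,1}: single k=3 term ⇒ +0.004189;  D = +0.003969+0.001338i
d^2_{-1,1}: k∈[2..3] ⇒ +0.048566 -0.000271 = +0.048295;  D = -0.012533+0.046641i
d^2_{0,1}: k∈[1..2] ⇒ +0.306531 -0.005130 = +0.301402;  D = -0.295406-0.059818i
d^2_{1,1}: k∈[0..1] ⇒ +0.967351 -0.048566 = +0.918785;  D = +0.125554-0.910166i
d^2_{2,1}: single k=0 term ⇒ -0.250282;  D = -0.249590-0.018596i
Y_2^{m'}(θ=2.2515,φ=2.445) and Σ D·Y over m':
  (+0.0040+0.0013i)·(+0.0412+0.2296i)  (-0.0125+0.0466i)·(+0.2898+0.2424i)  (-0.2954-0.0598i)·(+0.0594+0.0000i)  (+0.1256-0.9102i)·(-0.2898+0.2424i)  (-0.2496-0.0186i)·(+0.0412-0.2296i)
Y_2^1(R⁻¹ n̂) = +0.137083+0.358653i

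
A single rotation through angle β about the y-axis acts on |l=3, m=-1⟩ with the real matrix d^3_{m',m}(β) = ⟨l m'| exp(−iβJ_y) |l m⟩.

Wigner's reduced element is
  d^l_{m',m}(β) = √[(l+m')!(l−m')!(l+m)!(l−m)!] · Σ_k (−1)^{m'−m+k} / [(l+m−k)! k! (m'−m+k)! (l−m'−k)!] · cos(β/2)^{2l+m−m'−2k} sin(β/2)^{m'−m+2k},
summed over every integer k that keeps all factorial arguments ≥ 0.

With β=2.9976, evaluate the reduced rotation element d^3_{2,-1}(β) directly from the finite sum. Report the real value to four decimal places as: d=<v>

d^3_{2,-1}(β=2.9976) via Wigner's sum:
Half-angle: c=0.071934, s=0.997409. N=√(120·1·2·24)=75.894664
k∈{0,1} keeps every argument non-negative
  k=0: (−1)^3·75.8947/(12)·0.0719^3·0.9974^3 = -0.002336
  k=1: (−1)^4·75.8947/(24)·0.0719^1·0.9974^5 = +0.224544
d^3_{2,-1}(2.9976) = -0.002336 +0.224544 = +0.222209

d=0.2222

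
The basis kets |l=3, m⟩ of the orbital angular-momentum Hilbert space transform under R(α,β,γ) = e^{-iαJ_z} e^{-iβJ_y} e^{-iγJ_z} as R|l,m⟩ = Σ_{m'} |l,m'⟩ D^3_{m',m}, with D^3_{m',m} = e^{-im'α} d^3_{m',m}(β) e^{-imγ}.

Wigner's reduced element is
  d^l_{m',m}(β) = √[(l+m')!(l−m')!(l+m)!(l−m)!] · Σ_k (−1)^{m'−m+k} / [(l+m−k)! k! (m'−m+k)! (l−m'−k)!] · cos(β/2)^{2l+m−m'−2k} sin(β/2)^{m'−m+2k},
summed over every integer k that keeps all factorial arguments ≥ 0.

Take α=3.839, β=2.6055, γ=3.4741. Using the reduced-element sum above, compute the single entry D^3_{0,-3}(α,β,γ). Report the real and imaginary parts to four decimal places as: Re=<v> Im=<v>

First d^3_{0,-3}(β=2.6055), then the phase factors e^{-i(0)α} and e^{-i(-3)γ}:
With c≡cos(β/2)=0.264848 and s≡sin(β/2)=0.964290, N=[6·6·1·720]^{1/2}=160.996894
The bounds max(0,m−m')=0 and min(l+m,l−m')=0 give 1 term
  k=0: (−1)^3·160.9969/(36)·0.2648^3·0.9643^3 = -0.074495
d^3_{0,-3}(2.6055) = -0.074495
Attach z-rotation phases: D = e^{-i(0)(3.839)}·(-0.074495)·e^{-i(-3)(3.4741)} = +0.040405+0.062586i

Re=0.0404 Im=0.0626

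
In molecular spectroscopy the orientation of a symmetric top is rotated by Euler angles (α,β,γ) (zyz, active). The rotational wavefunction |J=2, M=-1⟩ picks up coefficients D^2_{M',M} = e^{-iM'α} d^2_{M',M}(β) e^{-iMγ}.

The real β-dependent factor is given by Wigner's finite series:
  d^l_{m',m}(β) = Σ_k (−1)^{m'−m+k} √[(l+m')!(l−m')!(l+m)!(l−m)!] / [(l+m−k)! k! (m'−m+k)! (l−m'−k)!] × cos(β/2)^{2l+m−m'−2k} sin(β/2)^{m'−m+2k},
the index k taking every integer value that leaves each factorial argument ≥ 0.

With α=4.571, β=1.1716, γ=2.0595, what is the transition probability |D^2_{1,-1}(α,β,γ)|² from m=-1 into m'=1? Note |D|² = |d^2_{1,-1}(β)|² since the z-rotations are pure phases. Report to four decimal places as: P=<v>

D^2_{1,-1}(4.571,1.1716,2.0595) = e^{-i·1·4.571}·d^2_{1,-1}(1.1716)·e^{-i·-1·2.0595}. Compute d first:
With c≡cos(β/2)=0.833270 and s≡sin(β/2)=0.552866, N=[6·1·1·6]^{1/2}=6.000000
k∈{0,1} keeps every argument non-negative
  k=0: (−1)^2·6.0000/(2)·0.8333^2·0.5529^2 = +0.636697
  k=1: (−1)^3·6.0000/(6)·0.8333^0·0.5529^4 = -0.093429
d^2_{1,-1}(1.1716) = +0.636697 -0.093429 = +0.543268
|D^2_{1,-1}|² = |d^2_{1,-1}(β)|² = (+0.543268)² = 0.295141 (the z-rotation phases have unit modulus)

P=0.2951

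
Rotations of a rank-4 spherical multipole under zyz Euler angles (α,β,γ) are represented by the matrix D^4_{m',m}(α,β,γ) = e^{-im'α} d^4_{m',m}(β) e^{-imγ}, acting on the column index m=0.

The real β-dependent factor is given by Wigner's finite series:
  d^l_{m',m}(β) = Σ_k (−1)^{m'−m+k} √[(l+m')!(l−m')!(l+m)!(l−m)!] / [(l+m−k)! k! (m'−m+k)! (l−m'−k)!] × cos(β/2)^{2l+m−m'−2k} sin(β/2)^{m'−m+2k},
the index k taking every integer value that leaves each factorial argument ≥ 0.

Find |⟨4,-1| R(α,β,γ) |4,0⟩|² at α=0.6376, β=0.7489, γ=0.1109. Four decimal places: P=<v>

P=0.0443

D^4_{-1,0}(0.6376,0.7489,0.1109) = e^{-i·-1·0.6376}·d^4_{-1,0}(0.7489)·e^{-i·0·0.1109}. Compute d first:
Half-angle: c=0.930709, s=0.365761. N=√(6·120·24·24)=643.987578
k∈{1,2,3,4} keeps every argument non-negative
  k=1: (−1)^0·643.9876/(144)·0.9307^7·0.3658^1 = +0.989485
  k=2: (−1)^1·643.9876/(24)·0.9307^5·0.3658^3 = -0.916910
  k=3: (−1)^2·643.9876/(24)·0.9307^3·0.3658^5 = +0.141610
  k=4: (−1)^3·643.9876/(144)·0.9307^1·0.3658^7 = -0.003645
d^4_{-1,0}(0.7489) = +0.989485 -0.916910 +0.141610 -0.003645 = +0.210540
|D^4_{-1,0}|² = |d^4_{-1,0}(β)|² = (+0.210540)² = 0.044327 (the z-rotation phases have unit modulus)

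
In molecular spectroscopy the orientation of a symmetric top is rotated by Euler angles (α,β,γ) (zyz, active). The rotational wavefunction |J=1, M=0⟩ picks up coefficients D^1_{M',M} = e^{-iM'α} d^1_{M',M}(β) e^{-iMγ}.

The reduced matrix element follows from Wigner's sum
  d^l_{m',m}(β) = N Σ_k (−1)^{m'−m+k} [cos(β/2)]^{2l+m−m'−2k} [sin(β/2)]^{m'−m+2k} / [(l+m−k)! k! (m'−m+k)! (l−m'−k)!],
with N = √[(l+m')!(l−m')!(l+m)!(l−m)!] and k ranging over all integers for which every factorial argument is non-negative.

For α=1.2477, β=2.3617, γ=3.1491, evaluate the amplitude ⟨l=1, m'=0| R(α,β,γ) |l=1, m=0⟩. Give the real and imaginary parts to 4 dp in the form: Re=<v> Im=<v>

D^1_{0,0}(1.2477,2.3617,3.1491) = e^{-i·0·1.2477}·d^1_{0,0}(2.3617)·e^{-i·0·3.1491}. Compute d first:
Half-angle: c=0.380139, s=0.924929. N=√(1·1·1·1)=1.000000
Admissible k: 0..1 (factorial args all ≥0)
  k=0: (−1)^0·1.0000/(1)·0.3801^2·0.9249^0 = +0.144505
  k=1: (−1)^1·1.0000/(1)·0.3801^0·0.9249^2 = -0.855495
d^1_{0,0}(2.3617) = +0.144505 -0.855495 = -0.710989
Phases: e^{-i·(0)·1.2477}=+1.000000+0.000000i, e^{-i·(0)·3.1491}=+1.000000+0.000000i ⇒ D=-0.710989+0.000000i

Re=-0.7110 Im=0.0000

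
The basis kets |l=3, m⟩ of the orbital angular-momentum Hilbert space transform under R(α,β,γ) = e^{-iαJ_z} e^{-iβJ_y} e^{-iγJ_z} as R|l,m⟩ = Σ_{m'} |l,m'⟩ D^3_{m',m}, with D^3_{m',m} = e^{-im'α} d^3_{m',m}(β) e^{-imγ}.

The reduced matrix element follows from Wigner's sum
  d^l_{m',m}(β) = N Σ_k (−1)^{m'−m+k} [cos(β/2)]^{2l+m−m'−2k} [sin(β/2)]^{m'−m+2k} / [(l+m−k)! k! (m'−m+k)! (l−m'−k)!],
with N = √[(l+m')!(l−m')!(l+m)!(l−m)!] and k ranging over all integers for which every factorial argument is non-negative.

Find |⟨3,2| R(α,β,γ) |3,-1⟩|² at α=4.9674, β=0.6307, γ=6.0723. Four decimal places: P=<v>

P=0.0236

First d^3_{2,-1}(β=0.6307), then the phase factors e^{-i(2)α} and e^{-i(-1)γ}:
c=cos(0.6307/2)=0.950688, s=sin(0.6307/2)=0.310149; N=√[120·1·2·24]=75.894664
The bounds max(0,m−m')=0 and min(l+m,l−m')=1 give 2 terms
  k=0: (−1)^3·75.8947/(12)·0.9507^3·0.3101^3 = -0.162127
  k=1: (−1)^4·75.8947/(24)·0.9507^1·0.3101^5 = +0.008628
d^3_{2,-1}(0.6307) = -0.162127 +0.008628 = -0.153500
|D^3_{2,-1}|² = |d^3_{2,-1}(β)|² = (-0.153500)² = 0.023562 (the z-rotation phases have unit modulus)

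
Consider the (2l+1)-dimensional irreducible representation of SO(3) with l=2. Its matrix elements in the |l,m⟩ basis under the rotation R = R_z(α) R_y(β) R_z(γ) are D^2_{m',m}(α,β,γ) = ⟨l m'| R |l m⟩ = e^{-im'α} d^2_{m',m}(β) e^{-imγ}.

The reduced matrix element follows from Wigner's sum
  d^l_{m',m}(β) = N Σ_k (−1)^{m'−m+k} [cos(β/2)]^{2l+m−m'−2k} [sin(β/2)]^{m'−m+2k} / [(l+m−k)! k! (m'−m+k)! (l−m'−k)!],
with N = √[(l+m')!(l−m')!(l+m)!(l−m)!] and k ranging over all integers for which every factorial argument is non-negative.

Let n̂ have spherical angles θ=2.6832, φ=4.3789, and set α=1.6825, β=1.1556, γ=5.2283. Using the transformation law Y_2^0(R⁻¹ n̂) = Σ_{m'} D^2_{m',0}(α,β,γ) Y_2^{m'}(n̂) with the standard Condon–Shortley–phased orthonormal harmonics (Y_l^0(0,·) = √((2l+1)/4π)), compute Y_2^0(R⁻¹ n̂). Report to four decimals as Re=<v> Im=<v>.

Re=0.1849 Im=0.0000

Need the full column D^2_{m',0} for m'=−2..2 at α=1.6825, β=1.1556, γ=5.2283.
cos(β/2)=0.837666, sin(β/2)=0.546182
d^2_{-2,0}: single k=2 term ⇒ +0.512735;  D = -0.499993-0.113598i
d^2_{-1,0}: k∈[1..2] ⇒ +0.786369 -0.334318 = +0.452051;  D = -0.050391+0.449234i
d^2_{0,0}: k∈[0..2] ⇒ +0.492362 -0.837293 +0.088992 = -0.255939;  D = -0.255939+0.000000i
d^2_{1,0}: k∈[0..1] ⇒ -0.786369 +0.334318 = -0.452051;  D = +0.050391+0.449234i
d^2_{2,0}: single k=0 term ⇒ +0.512735;  D = -0.499993+0.113598i
Y_2^{m'}(θ=2.6832,φ=4.3789) and Σ D·Y over m':
  (-0.5000-0.1136i)·(-0.0594-0.0468i)  (-0.0504+0.4492i)·(+0.1004-0.2897i)  (-0.2559+0.0000i)·(+0.4455+0.0000i)  (+0.0504+0.4492i)·(-0.1004-0.2897i)  (-0.5000+0.1136i)·(-0.0594+0.0468i)
Y_2^0(R⁻¹ n̂) = +0.184924+0.000000i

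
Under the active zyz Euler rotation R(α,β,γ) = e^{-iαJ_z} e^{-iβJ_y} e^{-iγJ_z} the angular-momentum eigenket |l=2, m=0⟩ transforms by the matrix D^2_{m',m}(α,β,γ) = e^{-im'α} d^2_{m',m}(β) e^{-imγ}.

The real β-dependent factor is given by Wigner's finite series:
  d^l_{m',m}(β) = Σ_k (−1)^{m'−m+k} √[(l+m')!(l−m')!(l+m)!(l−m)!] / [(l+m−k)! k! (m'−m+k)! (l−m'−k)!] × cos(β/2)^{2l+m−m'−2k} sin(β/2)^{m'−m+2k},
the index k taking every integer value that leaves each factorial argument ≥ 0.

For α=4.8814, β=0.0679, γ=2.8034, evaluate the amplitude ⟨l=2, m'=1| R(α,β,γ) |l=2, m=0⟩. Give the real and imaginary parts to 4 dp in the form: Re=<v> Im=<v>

First d^2_{1,0}(β=0.0679), then the phase factors e^{-i(1)α} and e^{-i(0)γ}:
c=cos(0.0679/2)=0.999424, s=sin(0.0679/2)=0.033943; N=√[6·1·2·2]=4.898979
k: max(0,(0)−(1))=0 … min(2+(0),2−(1))=1
  k=0: (−1)^1·4.8990/(2)·0.9994^3·0.0339^1 = -0.083001
  k=1: (−1)^2·4.8990/(2)·0.9994^1·0.0339^3 = +0.000096
d^2_{1,0}(0.0679) = -0.083001 +0.000096 = -0.082905
D = (+0.168208+0.985752i)·(-0.082905)·(+1.000000+0.000000i) = -0.013945-0.081724i

Re=-0.0139 Im=-0.0817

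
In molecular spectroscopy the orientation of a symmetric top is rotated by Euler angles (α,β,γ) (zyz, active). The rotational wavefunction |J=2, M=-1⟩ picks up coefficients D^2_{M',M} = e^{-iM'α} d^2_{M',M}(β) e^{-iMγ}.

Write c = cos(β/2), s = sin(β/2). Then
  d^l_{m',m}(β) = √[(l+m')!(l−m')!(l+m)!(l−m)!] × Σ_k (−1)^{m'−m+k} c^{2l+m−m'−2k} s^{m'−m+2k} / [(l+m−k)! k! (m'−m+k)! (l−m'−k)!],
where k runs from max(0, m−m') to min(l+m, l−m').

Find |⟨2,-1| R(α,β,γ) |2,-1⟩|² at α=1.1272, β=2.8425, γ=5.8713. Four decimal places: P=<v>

Split into d^2_{-1,-1}(β=2.8425) × two z-phases.
Half-angle: c=0.148990, s=0.988839. N=√(1·6·1·6)=6.000000
Admissible k: 0..1 (factorial args all ≥0)
  k=0: (−1)^0·6.0000/(6)·0.1490^4·0.9888^0 = +0.000493
  k=1: (−1)^1·6.0000/(2)·0.1490^2·0.9888^2 = -0.065115
d^2_{-1,-1}(2.8425) = +0.000493 -0.065115 = -0.064623
|D^2_{-1,-1}|² = |d^2_{-1,-1}(β)|² = (-0.064623)² = 0.004176 (the z-rotation phases have unit modulus)

P=0.0042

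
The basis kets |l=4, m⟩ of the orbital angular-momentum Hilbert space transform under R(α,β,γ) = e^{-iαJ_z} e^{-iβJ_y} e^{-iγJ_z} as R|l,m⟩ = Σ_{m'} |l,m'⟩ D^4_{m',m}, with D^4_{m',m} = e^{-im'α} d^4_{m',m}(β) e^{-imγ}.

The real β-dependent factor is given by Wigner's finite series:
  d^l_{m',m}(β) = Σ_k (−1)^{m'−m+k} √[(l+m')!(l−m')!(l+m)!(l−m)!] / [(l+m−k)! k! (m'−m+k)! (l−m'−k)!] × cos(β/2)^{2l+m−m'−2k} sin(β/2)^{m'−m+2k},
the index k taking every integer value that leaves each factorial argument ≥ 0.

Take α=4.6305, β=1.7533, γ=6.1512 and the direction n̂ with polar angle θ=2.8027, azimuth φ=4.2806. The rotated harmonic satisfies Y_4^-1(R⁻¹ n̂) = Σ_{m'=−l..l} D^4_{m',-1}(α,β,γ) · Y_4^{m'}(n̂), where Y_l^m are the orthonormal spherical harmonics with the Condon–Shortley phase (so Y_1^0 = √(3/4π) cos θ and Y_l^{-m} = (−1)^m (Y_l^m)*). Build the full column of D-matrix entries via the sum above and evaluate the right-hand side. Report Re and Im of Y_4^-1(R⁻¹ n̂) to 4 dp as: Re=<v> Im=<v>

Re=-0.2779 Im=0.0005

Need the full column D^4_{m',-1} for m'=−4..4 at α=4.6305, β=1.7533, γ=6.1512.
cos(β/2)=0.639730, sin(β/2)=0.768600
d^4_{-4,-1}: single k=3 term ⇒ +0.364064;  D = +0.326294-0.161476i
d^4_{-3,-1}: k∈[2..3] ⇒ +0.321403 -0.773226 = -0.451823;  D = -0.166605-0.419984i
d^4_{-2,-1}: k∈[1..3] ⇒ +0.142992 -1.032024 +0.993131 = +0.104099;  D = -0.099579+0.030342i
d^4_{-1,-1}: k∈[0..3] ⇒ +0.028052 -0.607394 +1.753512 -0.843714 = +0.330456;  D = -0.070138-0.322926i
d^4_{0,-1}: k∈[0..3] ⇒ -0.150727 +1.305418 -1.884333 +0.453330 = -0.276312;  D = -0.273909+0.036363i
d^4_{1,-1}: k∈[0..3] ⇒ +0.404929 -1.753512 +1.265572 -0.121788 = -0.204798;  D = -0.010255-0.204541i
d^4_{2,-1}: k∈[0..2] ⇒ -0.688016 +1.489696 -0.430067 = +0.371614;  D = -0.371426-0.011813i
d^4_{3,-1}: k∈[0..1] ⇒ +0.773226 -0.669678 = +0.103548;  D = +0.011746-0.102880i
d^4_{4,-1}: single k=0 term ⇒ -0.525515;  D = -0.515497-0.102121i
Y_4^{m'}(θ=2.8027,φ=4.2806) and Σ D·Y over m':
  (+0.3263-0.1615i)·(-0.0008+0.0053i)  (-0.1666-0.4200i)·(-0.0417+0.0118i)  (-0.0996+0.0303i)·(-0.1255-0.1469i)  (-0.0701-0.3229i)·(+0.2003-0.4346i)  (-0.2739+0.0364i)·(+0.4239+0.0000i)  (-0.0103-0.2045i)·(-0.2003-0.4346i)  (-0.3714-0.0118i)·(-0.1255+0.1469i)  (+0.0117-0.1029i)·(+0.0417+0.0118i)  (-0.5155-0.1021i)·(-0.0008-0.0053i)
Y_4^-1(R⁻¹ n̂) = -0.277941+0.000514i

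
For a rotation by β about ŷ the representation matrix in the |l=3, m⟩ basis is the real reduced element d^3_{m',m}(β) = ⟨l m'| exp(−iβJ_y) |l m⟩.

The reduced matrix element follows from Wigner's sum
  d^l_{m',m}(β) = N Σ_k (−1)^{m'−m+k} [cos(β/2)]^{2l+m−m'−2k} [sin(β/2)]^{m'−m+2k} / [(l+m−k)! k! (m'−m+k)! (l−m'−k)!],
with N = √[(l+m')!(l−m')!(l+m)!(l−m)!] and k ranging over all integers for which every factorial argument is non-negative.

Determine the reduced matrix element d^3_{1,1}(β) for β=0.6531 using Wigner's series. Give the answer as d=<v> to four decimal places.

d=0.1165

d^3_{1,1}(β=0.6531) via Wigner's sum:
Half-angle: c=0.947155, s=0.320777. N=√(24·2·24·2)=48.000000
k: max(0,(1)−(1))=0 … min(3+(1),3−(1))=2
  k=0: (−1)^0·48.0000/(48)·0.9472^6·0.3208^0 = +0.721980
  k=1: (−1)^1·48.0000/(6)·0.9472^4·0.3208^2 = -0.662492
  k=2: (−1)^2·48.0000/(8)·0.9472^2·0.3208^4 = +0.056991
d^3_{1,1}(0.6531) = +0.721980 -0.662492 +0.056991 = +0.116479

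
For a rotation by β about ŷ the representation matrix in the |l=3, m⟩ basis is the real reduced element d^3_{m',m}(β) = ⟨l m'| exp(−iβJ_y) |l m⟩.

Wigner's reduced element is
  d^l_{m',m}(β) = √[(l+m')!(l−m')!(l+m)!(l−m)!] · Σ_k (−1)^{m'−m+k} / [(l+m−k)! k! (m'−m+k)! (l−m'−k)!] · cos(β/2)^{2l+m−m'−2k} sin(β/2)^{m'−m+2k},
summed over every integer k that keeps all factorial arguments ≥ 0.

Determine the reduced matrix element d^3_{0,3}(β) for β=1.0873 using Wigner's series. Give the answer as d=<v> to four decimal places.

d=0.3880

d^3_{0,3}(β=1.0873) via Wigner's sum:
With c≡cos(β/2)=0.855826 and s≡sin(β/2)=0.517263, N=[6·6·720·1]^{1/2}=160.996894
k: max(0,(3)−(0))=3 … min(3+(3),3−(0))=3
  k=3: (−1)^0·160.9969/(36)·0.8558^3·0.5173^3 = +0.387978
d^3_{0,3}(1.0873) = +0.387978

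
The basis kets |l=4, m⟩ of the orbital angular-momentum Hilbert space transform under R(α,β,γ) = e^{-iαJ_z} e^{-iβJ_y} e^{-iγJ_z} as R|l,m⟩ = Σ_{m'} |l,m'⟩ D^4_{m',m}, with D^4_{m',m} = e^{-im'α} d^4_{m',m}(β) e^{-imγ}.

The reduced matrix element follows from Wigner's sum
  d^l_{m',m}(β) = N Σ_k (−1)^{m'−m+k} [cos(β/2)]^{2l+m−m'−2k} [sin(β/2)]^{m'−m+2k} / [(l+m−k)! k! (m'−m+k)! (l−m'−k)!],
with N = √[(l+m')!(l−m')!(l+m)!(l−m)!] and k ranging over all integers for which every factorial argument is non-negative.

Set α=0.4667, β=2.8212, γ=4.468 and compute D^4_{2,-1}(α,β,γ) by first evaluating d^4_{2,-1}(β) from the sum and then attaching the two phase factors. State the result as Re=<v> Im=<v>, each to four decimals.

Split into d^4_{2,-1}(β=2.8212) × two z-phases.
Half-angle: c=0.159512, s=0.987196. N=√(720·2·6·120)=1018.233765
The bounds max(0,m−m')=0 and min(l+m,l−m')=2 give 3 terms
  k=0: (−1)^3·1018.2338/(72)·0.1595^5·0.9872^3 = -0.001405
  k=1: (−1)^4·1018.2338/(48)·0.1595^3·0.9872^5 = +0.080724
  k=2: (−1)^5·1018.2338/(240)·0.1595^1·0.9872^7 = -0.618377
d^4_{2,-1}(2.8212) = -0.001405 +0.080724 -0.618377 = -0.539058
D = (+0.595105-0.803648i)·(-0.539058)·(-0.241964-0.970285i) = +0.497961+0.206442i

Re=0.4980 Im=0.2064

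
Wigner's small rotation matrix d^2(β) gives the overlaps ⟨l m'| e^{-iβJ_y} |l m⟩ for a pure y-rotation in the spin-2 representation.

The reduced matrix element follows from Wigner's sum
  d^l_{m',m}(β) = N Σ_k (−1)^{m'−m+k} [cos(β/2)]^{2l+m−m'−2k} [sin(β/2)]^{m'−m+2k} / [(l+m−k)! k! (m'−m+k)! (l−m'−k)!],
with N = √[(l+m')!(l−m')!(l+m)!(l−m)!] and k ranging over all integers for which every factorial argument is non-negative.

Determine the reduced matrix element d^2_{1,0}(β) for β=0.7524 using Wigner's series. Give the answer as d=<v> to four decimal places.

d^2_{1,0}(β=0.7524) via Wigner's sum:
c=cos(0.7524/2)=0.930067, s=sin(0.7524/2)=0.367389; N=√[6·1·2·2]=4.898979
k∈{0,1} keeps every argument non-negative
  k=0: (−1)^1·4.8990/(2)·0.9301^3·0.3674^1 = -0.724011
  k=1: (−1)^2·4.8990/(2)·0.9301^1·0.3674^3 = +0.112971
d^2_{1,0}(0.7524) = -0.724011 +0.112971 = -0.611039

d=-0.6110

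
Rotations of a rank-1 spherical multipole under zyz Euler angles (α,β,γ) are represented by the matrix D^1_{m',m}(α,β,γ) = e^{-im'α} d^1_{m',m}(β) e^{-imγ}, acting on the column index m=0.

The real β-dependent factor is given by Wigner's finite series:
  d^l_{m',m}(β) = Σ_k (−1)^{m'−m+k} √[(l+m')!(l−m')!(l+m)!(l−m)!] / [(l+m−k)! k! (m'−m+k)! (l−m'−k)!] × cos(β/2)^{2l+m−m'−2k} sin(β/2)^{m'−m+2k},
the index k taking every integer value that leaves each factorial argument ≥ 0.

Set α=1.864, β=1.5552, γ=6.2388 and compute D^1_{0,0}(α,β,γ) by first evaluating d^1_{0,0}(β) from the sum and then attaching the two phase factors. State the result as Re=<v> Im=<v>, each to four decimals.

D^1_{0,0}(1.864,1.5552,6.2388) = e^{-i·0·1.864}·d^1_{0,0}(1.5552)·e^{-i·0·6.2388}. Compute d first:
With c≡cos(β/2)=0.712599 and s≡sin(β/2)=0.701571, N=[1·1·1·1]^{1/2}=1.000000
The bounds max(0,m−m')=0 and min(l+m,l−m')=1 give 2 terms
  k=0: (−1)^0·1.0000/(1)·0.7126^2·0.7016^0 = +0.507798
  k=1: (−1)^1·1.0000/(1)·0.7126^0·0.7016^2 = -0.492202
d^1_{0,0}(1.5552) = +0.507798 -0.492202 = +0.015596
Attach z-rotation phases: D = e^{-i(0)(1.864)}·(+0.015596)·e^{-i(0)(6.2388)} = +0.015596+0.000000i

Re=0.0156 Im=0.0000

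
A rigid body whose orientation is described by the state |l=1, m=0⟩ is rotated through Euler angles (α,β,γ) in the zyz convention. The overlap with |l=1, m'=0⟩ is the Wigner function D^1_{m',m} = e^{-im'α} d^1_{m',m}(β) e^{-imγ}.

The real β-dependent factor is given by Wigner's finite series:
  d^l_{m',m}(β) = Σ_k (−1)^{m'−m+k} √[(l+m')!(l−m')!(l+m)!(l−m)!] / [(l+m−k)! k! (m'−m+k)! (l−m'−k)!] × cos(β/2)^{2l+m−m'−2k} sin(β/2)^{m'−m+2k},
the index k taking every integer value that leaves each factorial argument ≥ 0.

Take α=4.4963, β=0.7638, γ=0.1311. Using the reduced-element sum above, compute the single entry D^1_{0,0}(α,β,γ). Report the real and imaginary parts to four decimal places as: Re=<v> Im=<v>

First d^1_{0,0}(β=0.7638), then the phase factors e^{-i(0)α} and e^{-i(0)γ}:
With c≡cos(β/2)=0.927958 and s≡sin(β/2)=0.372684, N=[1·1·1·1]^{1/2}=1.000000
The bounds max(0,m−m')=0 and min(l+m,l−m')=1 give 2 terms
  k=0: (−1)^0·1.0000/(1)·0.9280^2·0.3727^0 = +0.861106
  k=1: (−1)^1·1.0000/(1)·0.9280^0·0.3727^2 = -0.138894
d^1_{0,0}(0.7638) = +0.861106 -0.138894 = +0.722213
D = (+1.000000+0.000000i)·(+0.722213)·(+1.000000+0.000000i) = +0.722213+0.000000i

Re=0.7222 Im=0.0000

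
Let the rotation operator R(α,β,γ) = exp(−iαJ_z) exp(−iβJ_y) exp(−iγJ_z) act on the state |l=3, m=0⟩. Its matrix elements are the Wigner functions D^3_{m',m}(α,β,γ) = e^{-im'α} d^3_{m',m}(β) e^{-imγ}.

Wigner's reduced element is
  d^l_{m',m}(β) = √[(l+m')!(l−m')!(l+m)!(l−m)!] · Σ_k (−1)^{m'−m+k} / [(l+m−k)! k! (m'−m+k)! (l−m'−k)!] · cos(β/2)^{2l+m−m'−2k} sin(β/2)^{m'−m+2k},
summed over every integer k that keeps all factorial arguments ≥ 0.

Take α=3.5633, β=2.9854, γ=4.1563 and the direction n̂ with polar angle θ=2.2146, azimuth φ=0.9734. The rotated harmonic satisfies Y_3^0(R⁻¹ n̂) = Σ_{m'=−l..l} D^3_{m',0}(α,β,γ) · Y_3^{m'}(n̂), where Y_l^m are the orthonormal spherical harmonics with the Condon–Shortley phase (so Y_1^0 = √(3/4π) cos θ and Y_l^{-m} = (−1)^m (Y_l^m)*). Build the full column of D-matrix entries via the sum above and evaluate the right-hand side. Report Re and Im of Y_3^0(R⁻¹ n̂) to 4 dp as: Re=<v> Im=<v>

Re=-0.3297 Im=0.0000

Need the full column D^3_{m',0} for m'=−3..3 at α=3.5633, β=2.9854, γ=4.1563.
cos(β/2)=0.078017, sin(β/2)=0.996952
d^3_{-3,0}: single k=3 term ⇒ +0.002104;  D = -0.000633-0.002007i
d^3_{-2,0}: k∈[2..3] ⇒ +0.000202 -0.032933 = -0.032732;  D = -0.021764-0.024448i
d^3_{-1,0}: k∈[1..3] ⇒ +0.000010 -0.004890 +0.266165 = +0.261285;  D = -0.238394-0.106949i
d^3_{0,0}: k∈[0..3] ⇒ +0.000000 -0.000331 +0.054115 -0.981851 = -0.928067;  D = -0.928067+0.000000i
d^3_{1,0}: k∈[0..2] ⇒ -0.000010 +0.004890 -0.266165 = -0.261285;  D = +0.238394-0.106949i
d^3_{2,0}: k∈[0..1] ⇒ +0.000202 -0.032933 = -0.032732;  D = -0.021764+0.024448i
d^3_{3,0}: single k=0 term ⇒ -0.002104;  D = +0.000633-0.002007i
Y_3^{m'}(θ=2.2146,φ=0.9734) and Σ D·Y over m':
  (-0.0006-0.0020i)·(-0.2083-0.0469i)  (-0.0218-0.0244i)·(+0.1441+0.3650i)  (-0.2384-0.1069i)·(+0.1165-0.1713i)  (-0.9281+0.0000i)·(+0.2685+0.0000i)  (+0.2384-0.1069i)·(-0.1165-0.1713i)  (-0.0218+0.0244i)·(+0.1441-0.3650i)  (+0.0006-0.0020i)·(+0.2083-0.0469i)
Y_3^0(R⁻¹ n̂) = -0.329704-0.000000i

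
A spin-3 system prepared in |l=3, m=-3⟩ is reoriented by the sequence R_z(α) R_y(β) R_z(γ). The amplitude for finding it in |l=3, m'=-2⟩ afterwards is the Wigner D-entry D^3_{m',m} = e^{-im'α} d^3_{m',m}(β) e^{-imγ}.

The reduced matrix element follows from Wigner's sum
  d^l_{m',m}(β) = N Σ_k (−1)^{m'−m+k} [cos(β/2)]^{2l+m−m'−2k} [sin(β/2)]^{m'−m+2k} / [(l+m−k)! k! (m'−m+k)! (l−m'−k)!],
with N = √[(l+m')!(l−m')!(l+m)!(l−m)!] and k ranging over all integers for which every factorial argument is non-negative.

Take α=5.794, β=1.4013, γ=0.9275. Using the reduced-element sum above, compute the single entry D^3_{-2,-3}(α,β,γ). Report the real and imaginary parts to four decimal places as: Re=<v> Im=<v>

D^3_{-2,-3}(5.794,1.4013,0.9275) = e^{-i·-2·5.794}·d^3_{-2,-3}(1.4013)·e^{-i·-3·0.9275}. Compute d first:
Half-angle: c=0.764423, s=0.644715. N=√(1·120·1·720)=293.938769
The bounds max(0,m−m')=0 and min(l+m,l−m')=0 give 1 term
  k=0: (−1)^1·293.9388/(120)·0.7644^5·0.6447^1 = -0.412205
d^3_{-2,-3}(1.4013) = -0.412205
Phases: e^{-i·(-2)·5.794}=+0.558375-0.829589i, e^{-i·(-3)·0.9275}=-0.936216+0.351425i ⇒ D=+0.095311-0.401034i

Re=0.0953 Im=-0.4010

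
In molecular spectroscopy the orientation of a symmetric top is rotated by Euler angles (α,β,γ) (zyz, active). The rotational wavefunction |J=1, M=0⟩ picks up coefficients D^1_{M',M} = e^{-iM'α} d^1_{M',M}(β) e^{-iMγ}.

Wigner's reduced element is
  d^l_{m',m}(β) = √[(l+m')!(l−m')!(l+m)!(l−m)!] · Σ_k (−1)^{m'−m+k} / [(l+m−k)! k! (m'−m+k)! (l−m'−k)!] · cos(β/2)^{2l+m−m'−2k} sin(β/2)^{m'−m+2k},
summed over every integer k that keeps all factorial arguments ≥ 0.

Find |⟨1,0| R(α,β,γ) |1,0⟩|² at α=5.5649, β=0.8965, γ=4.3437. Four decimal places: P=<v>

First d^1_{0,0}(β=0.8965), then the phase factors e^{-i(0)α} and e^{-i(0)γ}:
With c≡cos(β/2)=0.901207 and s≡sin(β/2)=0.433389, N=[1·1·1·1]^{1/2}=1.000000
Admissible k: 0..1 (factorial args all ≥0)
  k=0: (−1)^0·1.0000/(1)·0.9012^2·0.4334^0 = +0.812174
  k=1: (−1)^1·1.0000/(1)·0.9012^0·0.4334^2 = -0.187826
d^1_{0,0}(0.8965) = +0.812174 -0.187826 = +0.624348
|D^1_{0,0}|² = |d^1_{0,0}(β)|² = (+0.624348)² = 0.389810 (the z-rotation phases have unit modulus)

P=0.3898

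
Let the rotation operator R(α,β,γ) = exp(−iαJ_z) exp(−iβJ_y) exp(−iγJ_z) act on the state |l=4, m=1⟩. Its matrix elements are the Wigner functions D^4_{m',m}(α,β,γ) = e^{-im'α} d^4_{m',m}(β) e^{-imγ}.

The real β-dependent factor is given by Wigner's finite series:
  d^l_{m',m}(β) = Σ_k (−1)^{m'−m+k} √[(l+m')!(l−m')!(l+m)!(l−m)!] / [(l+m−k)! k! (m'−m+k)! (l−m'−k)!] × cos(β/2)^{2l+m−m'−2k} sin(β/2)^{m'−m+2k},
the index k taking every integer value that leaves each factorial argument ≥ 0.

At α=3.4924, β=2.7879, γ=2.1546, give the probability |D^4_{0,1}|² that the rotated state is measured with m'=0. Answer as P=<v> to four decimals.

First d^4_{0,1}(β=2.7879), then the phase factors e^{-i(0)α} and e^{-i(1)γ}:
Half-angle: c=0.175926, s=0.984403. N=√(24·24·120·6)=643.987578
k∈{1,2,3,4} keeps every argument non-negative
  k=1: (−1)^0·643.9876/(144)·0.1759^7·0.9844^1 = +0.000023
  k=2: (−1)^1·643.9876/(24)·0.1759^5·0.9844^3 = -0.004314
  k=3: (−1)^2·643.9876/(24)·0.1759^3·0.9844^5 = +0.135058
  k=4: (−1)^3·643.9876/(144)·0.1759^1·0.9844^7 = -0.704785
d^4_{0,1}(2.7879) = +0.000023 -0.004314 +0.135058 -0.704785 = -0.574017
|D^4_{0,1}|² = |d^4_{0,1}(β)|² = (-0.574017)² = 0.329496 (the z-rotation phases have unit modulus)

P=0.3295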